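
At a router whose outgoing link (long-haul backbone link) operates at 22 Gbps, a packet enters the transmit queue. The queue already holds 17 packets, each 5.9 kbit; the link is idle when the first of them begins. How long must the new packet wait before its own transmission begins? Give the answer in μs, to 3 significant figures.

Each queued packet: L/R = 5900/22000000000 = 0.268182 μs.
17 queued → 4.55909 μs.
Queuing delay = 4.56 μs.

4.56 μs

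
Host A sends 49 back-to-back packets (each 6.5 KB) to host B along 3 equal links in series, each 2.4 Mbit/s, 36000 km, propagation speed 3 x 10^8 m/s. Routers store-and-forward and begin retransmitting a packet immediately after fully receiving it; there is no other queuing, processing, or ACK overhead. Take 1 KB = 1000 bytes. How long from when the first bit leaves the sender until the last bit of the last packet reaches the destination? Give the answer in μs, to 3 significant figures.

1470000 μs

Per-hop transmission t_tx = L/R = 52000/2400000 = 21666.7 μs.
Per-hop propagation t_prop = 36000000/300000000 = 120000 μs.
Pipeline fill: first packet needs 3·t_tx to clear all hops; remaining 48 packets each add one t_tx.
Total = (3+49-1)·t_tx + 3·t_prop = 51·21666.7 + 3·120000 = 1470000 μs.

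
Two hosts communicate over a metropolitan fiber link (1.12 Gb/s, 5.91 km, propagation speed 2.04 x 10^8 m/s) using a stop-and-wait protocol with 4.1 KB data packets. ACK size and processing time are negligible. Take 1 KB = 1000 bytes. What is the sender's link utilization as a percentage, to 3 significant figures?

33.6 %

t_tx = L/R = 32800/1120000000 = 2.92857e-05 s.
t_prop = 5910/204000000 = 2.89706e-05 s; RTT = 5.79412e-05 s.
Cycle = t_tx + RTT = 8.72269e-05 s.
Utilization = t_tx / cycle = 2.92857e-05/8.72269e-05 = 33.6 %.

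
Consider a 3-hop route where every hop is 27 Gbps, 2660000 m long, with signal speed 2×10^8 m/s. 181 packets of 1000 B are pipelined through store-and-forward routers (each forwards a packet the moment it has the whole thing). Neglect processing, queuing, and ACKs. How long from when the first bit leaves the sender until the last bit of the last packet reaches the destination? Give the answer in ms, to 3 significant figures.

40.0 ms

Per-hop transmission t_tx = L/R = 8000/27000000000 = 0.000296296 ms.
Per-hop propagation t_prop = 2660000/200000000 = 13.3 ms.
Pipeline fill: first packet needs 3·t_tx to clear all hops; remaining 180 packets each add one t_tx.
Total = (3+181-1)·t_tx + 3·t_prop = 183·0.000296296 + 3·13.3 = 40.0 ms.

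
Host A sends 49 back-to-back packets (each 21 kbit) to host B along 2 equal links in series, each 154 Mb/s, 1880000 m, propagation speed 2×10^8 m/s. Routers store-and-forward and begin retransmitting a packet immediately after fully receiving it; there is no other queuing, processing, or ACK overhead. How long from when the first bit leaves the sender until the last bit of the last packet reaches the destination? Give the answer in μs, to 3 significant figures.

25600 μs

Per-hop transmission t_tx = L/R = 21000/154000000 = 136.364 μs.
Per-hop propagation t_prop = 1880000/200000000 = 9400 μs.
Pipeline fill: first packet needs 2·t_tx to clear all hops; remaining 48 packets each add one t_tx.
Total = (2+49-1)·t_tx + 2·t_prop = 50·136.364 + 2·9400 = 25600 μs.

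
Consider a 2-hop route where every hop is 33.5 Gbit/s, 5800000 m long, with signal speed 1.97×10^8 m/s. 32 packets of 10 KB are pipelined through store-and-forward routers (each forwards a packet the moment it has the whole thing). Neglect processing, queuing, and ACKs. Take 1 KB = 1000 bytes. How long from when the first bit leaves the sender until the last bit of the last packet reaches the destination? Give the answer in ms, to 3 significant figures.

Per-hop transmission t_tx = L/R = 80000/33500000000 = 0.00238806 ms.
Per-hop propagation t_prop = 5800000/197000000 = 29.4416 ms.
Pipeline fill: first packet needs 2·t_tx to clear all hops; remaining 31 packets each add one t_tx.
Total = (2+32-1)·t_tx + 2·t_prop = 33·0.00238806 + 2·29.4416 = 59.0 ms.

59.0 ms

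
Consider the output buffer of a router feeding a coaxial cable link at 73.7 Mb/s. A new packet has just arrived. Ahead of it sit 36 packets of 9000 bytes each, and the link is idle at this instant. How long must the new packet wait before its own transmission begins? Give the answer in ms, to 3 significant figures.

35.2 ms

Each queued packet: L/R = 72000/73700000 = 0.976934 ms.
36 queued → 35.1696 ms.
Queuing delay = 35.2 ms.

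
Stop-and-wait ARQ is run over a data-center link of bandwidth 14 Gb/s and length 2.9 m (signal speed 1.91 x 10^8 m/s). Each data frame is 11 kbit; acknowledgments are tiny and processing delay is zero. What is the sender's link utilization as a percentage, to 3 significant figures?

96.3 %

t_tx = L/R = 11000/14000000000 = 7.85714e-07 s.
t_prop = 2.9/191000000 = 1.51832e-08 s; RTT = 3.03665e-08 s.
Cycle = t_tx + RTT = 8.16081e-07 s.
Utilization = t_tx / cycle = 7.85714e-07/8.16081e-07 = 96.3 %.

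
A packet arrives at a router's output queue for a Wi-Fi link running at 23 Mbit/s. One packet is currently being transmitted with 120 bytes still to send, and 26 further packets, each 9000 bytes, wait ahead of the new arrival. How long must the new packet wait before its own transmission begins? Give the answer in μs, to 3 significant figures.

Each queued packet: L/R = 72000/23000000 = 3130.43 μs.
26 queued → 81391.3 μs.
Plus remaining 960 bits of current packet: 41.7391 μs.
Queuing delay = 81400 μs.

81400 μs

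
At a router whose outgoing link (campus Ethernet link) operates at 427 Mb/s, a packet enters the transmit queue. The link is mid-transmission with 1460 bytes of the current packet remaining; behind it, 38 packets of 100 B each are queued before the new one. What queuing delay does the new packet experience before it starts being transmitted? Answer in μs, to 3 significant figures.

Each queued packet: L/R = 800/427000000 = 1.87354 μs.
38 queued → 71.1944 μs.
Plus remaining 11680 bits of current packet: 27.3536 μs.
Queuing delay = 98.5 μs.

98.5 μs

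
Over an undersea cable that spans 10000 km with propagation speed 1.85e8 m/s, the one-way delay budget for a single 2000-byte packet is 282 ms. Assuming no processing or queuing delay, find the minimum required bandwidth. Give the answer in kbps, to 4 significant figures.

L = 16000 bits.
Propagation delay = 10000000 / 185000000 = 54.0541 ms.
Transmission budget = 282 − 54.0541 = 227.946 ms.
R ≥ L / t_tx = 16000 bits / 0.227946 s = 70.19 kbps.

70.19 kbps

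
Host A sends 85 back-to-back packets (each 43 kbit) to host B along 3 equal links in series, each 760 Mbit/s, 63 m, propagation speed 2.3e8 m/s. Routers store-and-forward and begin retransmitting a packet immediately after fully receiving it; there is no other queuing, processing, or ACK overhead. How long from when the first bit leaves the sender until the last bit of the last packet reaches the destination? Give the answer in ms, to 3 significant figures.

Per-hop transmission t_tx = L/R = 43000/760000000 = 0.0565789 ms.
Per-hop propagation t_prop = 63/2.3e+08 = 0.000273913 ms.
Pipeline fill: first packet needs 3·t_tx to clear all hops; remaining 84 packets each add one t_tx.
Total = (3+85-1)·t_tx + 3·t_prop = 87·0.0565789 + 3·0.000273913 = 4.92 ms.

4.92 ms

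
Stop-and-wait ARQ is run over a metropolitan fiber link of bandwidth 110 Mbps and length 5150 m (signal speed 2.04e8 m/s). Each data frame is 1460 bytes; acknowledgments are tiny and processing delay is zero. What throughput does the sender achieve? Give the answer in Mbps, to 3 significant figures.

74.6 Mbps

t_tx = L/R = 11680/110000000 = 0.000106182 s.
t_prop = 5150/204000000 = 2.52451e-05 s; RTT = 5.04902e-05 s.
Cycle = t_tx + RTT = 0.000156672 s.
Throughput = L / cycle = 11680 / 0.000156672 = 74.6 Mbps.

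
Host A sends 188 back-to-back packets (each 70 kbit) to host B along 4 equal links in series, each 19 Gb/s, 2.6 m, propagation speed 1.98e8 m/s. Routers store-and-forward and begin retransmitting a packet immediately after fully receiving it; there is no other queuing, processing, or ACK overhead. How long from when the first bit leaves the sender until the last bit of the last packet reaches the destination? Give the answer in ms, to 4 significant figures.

0.7037 ms

Per-hop transmission t_tx = L/R = 70000/19000000000 = 0.00368421 ms.
Per-hop propagation t_prop = 2.6/198000000 = 1.31313e-05 ms.
Pipeline fill: first packet needs 4·t_tx to clear all hops; remaining 187 packets each add one t_tx.
Total = (4+188-1)·t_tx + 4·t_prop = 191·0.00368421 + 4·1.31313e-05 = 0.7037 ms.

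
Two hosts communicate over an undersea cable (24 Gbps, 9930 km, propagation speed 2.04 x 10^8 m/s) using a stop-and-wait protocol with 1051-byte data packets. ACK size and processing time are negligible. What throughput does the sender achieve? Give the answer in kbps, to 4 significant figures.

86.37 kbps

t_tx = L/R = 8408/24000000000 = 3.50333e-07 s.
t_prop = 9930000/204000000 = 0.0486765 s; RTT = 0.0973529 s.
Cycle = t_tx + RTT = 0.0973533 s.
Throughput = L / cycle = 8408 / 0.0973533 = 86.37 kbps.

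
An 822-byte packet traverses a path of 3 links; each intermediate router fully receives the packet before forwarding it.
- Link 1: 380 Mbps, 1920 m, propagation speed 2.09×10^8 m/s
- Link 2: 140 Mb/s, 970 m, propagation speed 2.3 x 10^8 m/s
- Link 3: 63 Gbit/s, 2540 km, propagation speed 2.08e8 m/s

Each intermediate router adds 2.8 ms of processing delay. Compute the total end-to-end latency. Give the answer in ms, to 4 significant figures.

17.89 ms

L = 822 × 8 = 6576 bits.
Transmission delays (L/R per hop): 0.0173053, 0.0469714, 0.000104381 ms; sum = 0.0643811 ms.
Propagation delays (d/s per hop): 0.0091866, 0.00421739, 12.2115 ms; sum = 12.2249 ms.
Processing at 2 router(s): 2 × 2.8 ms = 5.6 ms.
End-to-end = 17.89 ms.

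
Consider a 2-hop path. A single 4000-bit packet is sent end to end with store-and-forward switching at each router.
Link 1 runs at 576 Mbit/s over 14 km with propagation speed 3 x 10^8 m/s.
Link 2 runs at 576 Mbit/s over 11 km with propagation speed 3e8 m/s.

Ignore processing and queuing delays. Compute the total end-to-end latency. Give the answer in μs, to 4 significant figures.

Transmission delay per hop = L/R = 4000/576000000 = 6.94444 μs; 2 hops → 13.8889 μs.
Propagation delays (d/s per hop): 46.6667, 36.6667 μs; sum = 83.3333 μs.
End-to-end = 97.22 μs.

97.22 μs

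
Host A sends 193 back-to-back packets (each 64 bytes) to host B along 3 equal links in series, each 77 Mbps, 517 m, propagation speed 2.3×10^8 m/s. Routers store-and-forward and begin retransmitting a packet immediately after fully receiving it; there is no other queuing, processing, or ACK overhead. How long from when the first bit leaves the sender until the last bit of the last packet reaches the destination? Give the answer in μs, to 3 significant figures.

Per-hop transmission t_tx = L/R = 512/77000000 = 6.64935 μs.
Per-hop propagation t_prop = 517/2.3e+08 = 2.24783 μs.
Pipeline fill: first packet needs 3·t_tx to clear all hops; remaining 192 packets each add one t_tx.
Total = (3+193-1)·t_tx + 3·t_prop = 195·6.64935 + 3·2.24783 = 1300 μs.

1300 μs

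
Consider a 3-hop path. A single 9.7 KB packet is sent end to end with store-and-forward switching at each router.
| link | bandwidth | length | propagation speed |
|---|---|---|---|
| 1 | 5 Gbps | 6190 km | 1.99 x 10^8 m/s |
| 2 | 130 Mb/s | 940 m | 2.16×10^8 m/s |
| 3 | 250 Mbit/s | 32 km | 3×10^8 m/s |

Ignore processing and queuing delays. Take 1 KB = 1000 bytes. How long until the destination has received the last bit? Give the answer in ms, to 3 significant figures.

L = 77600 bits.
Transmission delays (L/R per hop): 0.01552, 0.596923, 0.3104 ms; sum = 0.922843 ms.
Propagation delays (d/s per hop): 31.1055, 0.00435185, 0.106667 ms; sum = 31.2165 ms.
End-to-end = 32.1 ms.

32.1 ms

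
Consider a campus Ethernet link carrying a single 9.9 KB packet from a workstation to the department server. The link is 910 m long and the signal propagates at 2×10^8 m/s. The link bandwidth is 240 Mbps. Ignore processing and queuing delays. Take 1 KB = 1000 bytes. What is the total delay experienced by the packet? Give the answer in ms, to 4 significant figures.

0.3346 ms

L = 79200 bits.
Transmission delay = L/R = 79200 / 240000000 = 0.33 ms.
Propagation delay = d/s = 910 m / 200000000 m/s = 0.00455 ms.
Total = 0.3346 ms.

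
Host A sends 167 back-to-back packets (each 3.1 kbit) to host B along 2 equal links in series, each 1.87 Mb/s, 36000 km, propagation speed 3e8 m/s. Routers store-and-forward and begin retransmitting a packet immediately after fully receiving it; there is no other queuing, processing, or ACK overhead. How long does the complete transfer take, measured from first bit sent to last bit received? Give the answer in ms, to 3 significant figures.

519 ms

Per-hop transmission t_tx = L/R = 3100/1870000 = 1.65775 ms.
Per-hop propagation t_prop = 36000000/300000000 = 120 ms.
Pipeline fill: first packet needs 2·t_tx to clear all hops; remaining 166 packets each add one t_tx.
Total = (2+167-1)·t_tx + 2·t_prop = 168·1.65775 + 2·120 = 519 ms.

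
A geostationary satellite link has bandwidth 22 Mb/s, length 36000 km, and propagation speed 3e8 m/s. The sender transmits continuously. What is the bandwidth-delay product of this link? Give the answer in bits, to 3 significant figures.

2640000 bits

Propagation delay = 36000000 / 300000000 = 0.12 s.
BDP = R × t_prop = 22000000 × 0.12 = 2640000 bits.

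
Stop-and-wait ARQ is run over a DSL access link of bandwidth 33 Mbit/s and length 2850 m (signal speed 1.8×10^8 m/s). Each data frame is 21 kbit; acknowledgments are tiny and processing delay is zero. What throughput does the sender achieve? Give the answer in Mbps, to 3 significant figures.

t_tx = L/R = 21000/33000000 = 0.000636364 s.
t_prop = 2850/180000000 = 1.58333e-05 s; RTT = 3.16667e-05 s.
Cycle = t_tx + RTT = 0.00066803 s.
Throughput = L / cycle = 21000 / 0.00066803 = 31.4 Mbps.

31.4 Mbps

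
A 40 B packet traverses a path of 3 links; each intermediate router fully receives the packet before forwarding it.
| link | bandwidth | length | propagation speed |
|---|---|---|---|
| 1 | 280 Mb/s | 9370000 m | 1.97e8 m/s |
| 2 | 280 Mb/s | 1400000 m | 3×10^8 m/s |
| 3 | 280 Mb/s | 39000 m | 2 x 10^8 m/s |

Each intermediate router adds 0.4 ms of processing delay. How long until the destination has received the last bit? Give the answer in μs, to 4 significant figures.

L = 40 × 8 = 320 bits.
Transmission delay per hop = L/R = 320/280000000 = 1.14286 μs; 3 hops → 3.42857 μs.
Propagation delays (d/s per hop): 47563.5, 4666.67, 195 μs; sum = 52425.1 μs.
Processing at 2 router(s): 2 × 0.4 ms = 800 μs.
End-to-end = 53230 μs.

53230 μs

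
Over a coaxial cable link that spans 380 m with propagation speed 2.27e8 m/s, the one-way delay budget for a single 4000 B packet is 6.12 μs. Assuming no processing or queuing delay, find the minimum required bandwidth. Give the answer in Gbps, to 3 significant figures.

L = 32000 bits.
Propagation delay = 380 / 227000000 = 1.67401 μs.
Transmission budget = 6.12 − 1.67401 = 4.44599 μs.
R ≥ L / t_tx = 32000 bits / 4.44599e-06 s = 7.20 Gbps.

7.20 Gbps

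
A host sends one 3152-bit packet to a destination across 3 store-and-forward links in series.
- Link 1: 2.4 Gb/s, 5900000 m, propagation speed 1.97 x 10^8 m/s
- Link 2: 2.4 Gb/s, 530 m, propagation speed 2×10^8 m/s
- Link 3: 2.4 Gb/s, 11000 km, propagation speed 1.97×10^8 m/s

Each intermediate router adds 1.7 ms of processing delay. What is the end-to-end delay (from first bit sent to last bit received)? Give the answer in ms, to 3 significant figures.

89.2 ms

Transmission delay per hop = L/R = 3152/2400000000 = 0.00131333 ms; 3 hops → 0.00394 ms.
Propagation delays (d/s per hop): 29.9492, 0.00265, 55.8376 ms; sum = 85.7895 ms.
Processing at 2 router(s): 2 × 1.7 ms = 3.4 ms.
End-to-end = 89.2 ms.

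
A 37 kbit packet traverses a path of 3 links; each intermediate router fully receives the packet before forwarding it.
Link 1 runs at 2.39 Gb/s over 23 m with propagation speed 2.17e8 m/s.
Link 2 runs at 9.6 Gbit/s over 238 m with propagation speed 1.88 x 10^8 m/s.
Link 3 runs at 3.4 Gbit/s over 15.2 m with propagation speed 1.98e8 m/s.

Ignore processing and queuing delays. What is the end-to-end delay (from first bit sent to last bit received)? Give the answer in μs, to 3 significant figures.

L = 37000 bits.
Transmission delays (L/R per hop): 15.4812, 3.85417, 10.8824 μs; sum = 30.2177 μs.
Propagation delays (d/s per hop): 0.105991, 1.26596, 0.0767677 μs; sum = 1.44872 μs.
End-to-end = 31.7 μs.

31.7 μs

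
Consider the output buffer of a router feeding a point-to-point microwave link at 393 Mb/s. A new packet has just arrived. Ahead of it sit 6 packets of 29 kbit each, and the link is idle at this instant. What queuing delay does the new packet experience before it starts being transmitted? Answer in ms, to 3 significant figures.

0.443 ms

Each queued packet: L/R = 29000/393000000 = 0.0737913 ms.
6 queued → 0.442748 ms.
Queuing delay = 0.443 ms.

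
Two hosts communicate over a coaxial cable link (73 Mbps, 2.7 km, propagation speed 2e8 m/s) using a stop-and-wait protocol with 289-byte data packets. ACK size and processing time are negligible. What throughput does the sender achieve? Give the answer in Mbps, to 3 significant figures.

39.4 Mbps

t_tx = L/R = 2312/73000000 = 3.16712e-05 s.
t_prop = 2700/200000000 = 1.35e-05 s; RTT = 2.7e-05 s.
Cycle = t_tx + RTT = 5.86712e-05 s.
Throughput = L / cycle = 2312 / 5.86712e-05 = 39.4 Mbps.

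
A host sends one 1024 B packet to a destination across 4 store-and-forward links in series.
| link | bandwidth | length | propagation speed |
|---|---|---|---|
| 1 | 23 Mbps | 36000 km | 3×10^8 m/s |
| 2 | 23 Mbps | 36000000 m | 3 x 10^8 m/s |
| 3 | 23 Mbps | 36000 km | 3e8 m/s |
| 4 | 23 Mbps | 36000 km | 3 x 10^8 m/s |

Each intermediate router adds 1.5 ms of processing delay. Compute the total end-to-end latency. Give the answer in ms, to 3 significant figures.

486 ms

L = 1024 × 8 = 8192 bits.
Transmission delay per hop = L/R = 8192/23000000 = 0.356174 ms; 4 hops → 1.4247 ms.
Propagation delays (d/s per hop): 120, 120, 120, 120 ms; sum = 480 ms.
Processing at 3 router(s): 3 × 1.5 ms = 4.5 ms.
End-to-end = 486 ms.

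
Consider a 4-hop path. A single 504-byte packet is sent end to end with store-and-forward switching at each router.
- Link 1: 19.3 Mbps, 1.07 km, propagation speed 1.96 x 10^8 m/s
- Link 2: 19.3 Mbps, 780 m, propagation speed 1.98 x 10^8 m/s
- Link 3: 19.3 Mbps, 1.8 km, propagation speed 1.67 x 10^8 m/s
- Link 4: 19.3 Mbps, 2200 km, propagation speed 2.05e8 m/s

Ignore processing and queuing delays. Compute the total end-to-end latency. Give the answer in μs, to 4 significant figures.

11590 μs

L = 504 × 8 = 4032 bits.
Transmission delay per hop = L/R = 4032/19300000 = 208.912 μs; 4 hops → 835.648 μs.
Propagation delays (d/s per hop): 5.45918, 3.93939, 10.7784, 10731.7 μs; sum = 10751.9 μs.
End-to-end = 11590 μs.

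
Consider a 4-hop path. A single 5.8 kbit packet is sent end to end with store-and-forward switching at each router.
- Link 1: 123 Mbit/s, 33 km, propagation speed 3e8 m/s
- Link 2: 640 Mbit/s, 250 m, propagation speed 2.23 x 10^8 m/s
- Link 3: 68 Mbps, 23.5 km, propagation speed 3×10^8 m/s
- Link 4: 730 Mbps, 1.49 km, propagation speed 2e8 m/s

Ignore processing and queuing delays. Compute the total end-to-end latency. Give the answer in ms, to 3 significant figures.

L = 5800 bits.
Transmission delays (L/R per hop): 0.0471545, 0.0090625, 0.0852941, 0.00794521 ms; sum = 0.149456 ms.
Propagation delays (d/s per hop): 0.11, 0.00112108, 0.0783333, 0.00745 ms; sum = 0.196904 ms.
End-to-end = 0.346 ms.

0.346 ms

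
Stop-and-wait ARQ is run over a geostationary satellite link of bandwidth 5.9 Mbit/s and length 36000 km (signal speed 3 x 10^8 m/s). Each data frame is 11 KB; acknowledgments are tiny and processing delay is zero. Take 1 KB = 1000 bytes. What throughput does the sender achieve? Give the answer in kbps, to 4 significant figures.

345.2 kbps

t_tx = L/R = 88000/5900000 = 0.0149153 s.
t_prop = 36000000/300000000 = 0.12 s; RTT = 0.24 s.
Cycle = t_tx + RTT = 0.254915 s.
Throughput = L / cycle = 88000 / 0.254915 = 345.2 kbps.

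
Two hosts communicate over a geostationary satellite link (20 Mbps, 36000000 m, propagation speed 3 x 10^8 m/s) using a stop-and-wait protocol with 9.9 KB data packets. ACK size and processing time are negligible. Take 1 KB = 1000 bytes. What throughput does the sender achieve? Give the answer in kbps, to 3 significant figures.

t_tx = L/R = 79200/20000000 = 0.00396 s.
t_prop = 36000000/300000000 = 0.12 s; RTT = 0.24 s.
Cycle = t_tx + RTT = 0.24396 s.
Throughput = L / cycle = 79200 / 0.24396 = 325 kbps.

325 kbps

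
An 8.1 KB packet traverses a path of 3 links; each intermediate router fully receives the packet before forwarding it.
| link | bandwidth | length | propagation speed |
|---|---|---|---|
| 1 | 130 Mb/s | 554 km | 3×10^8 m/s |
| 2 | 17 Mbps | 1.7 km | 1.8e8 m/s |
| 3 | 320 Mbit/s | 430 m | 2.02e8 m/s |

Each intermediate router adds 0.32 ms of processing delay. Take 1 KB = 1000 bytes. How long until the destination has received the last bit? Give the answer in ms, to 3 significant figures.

7.01 ms

L = 64800 bits.
Transmission delays (L/R per hop): 0.498462, 3.81176, 0.2025 ms; sum = 4.51273 ms.
Propagation delays (d/s per hop): 1.84667, 0.00944444, 0.00212871 ms; sum = 1.85824 ms.
Processing at 2 router(s): 2 × 0.32 ms = 0.64 ms.
End-to-end = 7.01 ms.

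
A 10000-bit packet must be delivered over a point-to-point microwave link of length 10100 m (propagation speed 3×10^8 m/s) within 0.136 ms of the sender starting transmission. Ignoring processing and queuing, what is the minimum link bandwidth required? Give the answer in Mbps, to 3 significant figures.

Propagation delay = 10100 / 300000000 = 0.0336667 ms.
Transmission budget = 0.136 − 0.0336667 = 0.102333 ms.
R ≥ L / t_tx = 10000 bits / 0.000102333 s = 97.7 Mbps.

97.7 Mbps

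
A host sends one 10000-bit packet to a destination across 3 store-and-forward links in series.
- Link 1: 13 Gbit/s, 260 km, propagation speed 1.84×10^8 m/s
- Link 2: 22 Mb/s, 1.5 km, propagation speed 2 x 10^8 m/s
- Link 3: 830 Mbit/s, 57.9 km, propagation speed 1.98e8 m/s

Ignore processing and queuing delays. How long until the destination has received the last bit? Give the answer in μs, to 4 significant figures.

2180 μs

Transmission delays (L/R per hop): 0.769231, 454.545, 12.0482 μs; sum = 467.363 μs.
Propagation delays (d/s per hop): 1413.04, 7.5, 292.424 μs; sum = 1712.97 μs.
End-to-end = 2180 μs.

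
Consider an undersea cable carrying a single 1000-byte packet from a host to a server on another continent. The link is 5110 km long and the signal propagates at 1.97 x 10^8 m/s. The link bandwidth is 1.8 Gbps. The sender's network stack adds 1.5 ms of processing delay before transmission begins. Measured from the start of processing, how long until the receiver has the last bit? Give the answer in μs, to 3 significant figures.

27400 μs

L = 1000 × 8 = 8000 bits.
Transmission delay = L/R = 8000 / 1800000000 = 4.44444 μs.
Propagation delay = d/s = 5110000 m / 197000000 m/s = 25939.1 μs.
Plus processing delay 1.5 ms = 1500 μs.
Total = 27400 μs.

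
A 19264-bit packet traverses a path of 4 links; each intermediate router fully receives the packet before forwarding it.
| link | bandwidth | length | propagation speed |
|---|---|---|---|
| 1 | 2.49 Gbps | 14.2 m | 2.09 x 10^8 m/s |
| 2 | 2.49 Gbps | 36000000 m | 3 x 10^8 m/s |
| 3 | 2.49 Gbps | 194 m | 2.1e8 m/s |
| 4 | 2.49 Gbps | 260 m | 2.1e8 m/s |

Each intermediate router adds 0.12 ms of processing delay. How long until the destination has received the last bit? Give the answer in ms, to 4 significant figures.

120.4 ms

Transmission delay per hop = L/R = 19264/2490000000 = 0.00773655 ms; 4 hops → 0.0309462 ms.
Propagation delays (d/s per hop): 6.79426e-05, 120, 0.00092381, 0.0012381 ms; sum = 120.002 ms.
Processing at 3 router(s): 3 × 0.12 ms = 0.36 ms.
End-to-end = 120.4 ms.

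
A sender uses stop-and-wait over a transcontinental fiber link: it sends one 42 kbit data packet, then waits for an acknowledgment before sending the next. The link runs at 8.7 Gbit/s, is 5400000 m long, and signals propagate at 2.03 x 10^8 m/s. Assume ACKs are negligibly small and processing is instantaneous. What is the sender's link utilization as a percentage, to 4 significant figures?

0.009073 %

t_tx = L/R = 42000/8700000000 = 4.82759e-06 s.
t_prop = 5400000/2.03e+08 = 0.026601 s; RTT = 0.053202 s.
Cycle = t_tx + RTT = 0.0532068 s.
Utilization = t_tx / cycle = 4.82759e-06/0.0532068 = 0.009073 %.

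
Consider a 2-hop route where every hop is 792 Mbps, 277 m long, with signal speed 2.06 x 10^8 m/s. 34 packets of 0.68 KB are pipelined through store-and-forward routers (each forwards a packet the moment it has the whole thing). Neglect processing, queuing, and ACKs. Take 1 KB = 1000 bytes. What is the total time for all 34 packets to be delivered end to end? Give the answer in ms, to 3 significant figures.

0.243 ms

Per-hop transmission t_tx = L/R = 5440/792000000 = 0.00686869 ms.
Per-hop propagation t_prop = 277/206000000 = 0.00134466 ms.
Pipeline fill: first packet needs 2·t_tx to clear all hops; remaining 33 packets each add one t_tx.
Total = (2+34-1)·t_tx + 2·t_prop = 35·0.00686869 + 2·0.00134466 = 0.243 ms.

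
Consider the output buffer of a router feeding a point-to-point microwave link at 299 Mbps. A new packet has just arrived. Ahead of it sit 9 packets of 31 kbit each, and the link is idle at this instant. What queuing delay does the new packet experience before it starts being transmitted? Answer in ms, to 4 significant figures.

0.9331 ms

Each queued packet: L/R = 31000/299000000 = 0.103679 ms.
9 queued → 0.93311 ms.
Queuing delay = 0.9331 ms.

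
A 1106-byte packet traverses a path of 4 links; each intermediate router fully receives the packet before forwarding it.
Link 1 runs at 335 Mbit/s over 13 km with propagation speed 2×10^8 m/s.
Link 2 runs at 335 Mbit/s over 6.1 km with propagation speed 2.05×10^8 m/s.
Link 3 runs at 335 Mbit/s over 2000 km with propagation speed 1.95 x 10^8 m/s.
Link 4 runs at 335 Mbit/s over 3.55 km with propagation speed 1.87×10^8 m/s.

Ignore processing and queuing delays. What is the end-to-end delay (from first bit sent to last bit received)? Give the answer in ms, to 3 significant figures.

10.5 ms

L = 1106 × 8 = 8848 bits.
Transmission delay per hop = L/R = 8848/335000000 = 0.0264119 ms; 4 hops → 0.105648 ms.
Propagation delays (d/s per hop): 0.065, 0.0297561, 10.2564, 0.018984 ms; sum = 10.3702 ms.
End-to-end = 10.5 ms.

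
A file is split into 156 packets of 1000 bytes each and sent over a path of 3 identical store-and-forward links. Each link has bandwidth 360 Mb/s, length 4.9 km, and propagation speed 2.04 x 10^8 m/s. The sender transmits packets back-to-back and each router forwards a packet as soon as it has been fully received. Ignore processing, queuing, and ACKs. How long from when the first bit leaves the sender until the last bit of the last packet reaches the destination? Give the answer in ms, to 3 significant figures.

3.58 ms

Per-hop transmission t_tx = L/R = 8000/360000000 = 0.0222222 ms.
Per-hop propagation t_prop = 4900/204000000 = 0.0240196 ms.
Pipeline fill: first packet needs 3·t_tx to clear all hops; remaining 155 packets each add one t_tx.
Total = (3+156-1)·t_tx + 3·t_prop = 158·0.0222222 + 3·0.0240196 = 3.58 ms.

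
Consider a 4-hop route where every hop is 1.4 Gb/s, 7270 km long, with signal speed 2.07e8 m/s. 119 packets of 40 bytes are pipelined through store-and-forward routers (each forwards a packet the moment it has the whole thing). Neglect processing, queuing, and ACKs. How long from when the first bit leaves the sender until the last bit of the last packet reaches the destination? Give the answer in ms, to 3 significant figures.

Per-hop transmission t_tx = L/R = 320/1400000000 = 0.000228571 ms.
Per-hop propagation t_prop = 7270000/2.07e+08 = 35.1208 ms.
Pipeline fill: first packet needs 4·t_tx to clear all hops; remaining 118 packets each add one t_tx.
Total = (4+119-1)·t_tx + 4·t_prop = 122·0.000228571 + 4·35.1208 = 141 ms.

141 ms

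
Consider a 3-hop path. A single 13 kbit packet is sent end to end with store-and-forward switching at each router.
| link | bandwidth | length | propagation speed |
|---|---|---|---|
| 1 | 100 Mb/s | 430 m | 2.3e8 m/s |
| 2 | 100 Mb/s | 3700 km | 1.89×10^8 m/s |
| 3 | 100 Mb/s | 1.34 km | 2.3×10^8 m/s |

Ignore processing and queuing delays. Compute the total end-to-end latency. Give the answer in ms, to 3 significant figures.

20.0 ms

L = 13000 bits.
Transmission delay per hop = L/R = 13000/100000000 = 0.13 ms; 3 hops → 0.39 ms.
Propagation delays (d/s per hop): 0.00186957, 19.5767, 0.00582609 ms; sum = 19.5844 ms.
End-to-end = 20.0 ms.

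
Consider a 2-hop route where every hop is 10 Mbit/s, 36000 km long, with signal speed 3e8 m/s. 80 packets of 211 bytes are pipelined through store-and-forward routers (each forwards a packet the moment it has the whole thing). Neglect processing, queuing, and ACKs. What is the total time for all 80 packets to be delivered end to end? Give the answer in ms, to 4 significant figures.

Per-hop transmission t_tx = L/R = 1688/10000000 = 0.1688 ms.
Per-hop propagation t_prop = 36000000/300000000 = 120 ms.
Pipeline fill: first packet needs 2·t_tx to clear all hops; remaining 79 packets each add one t_tx.
Total = (2+80-1)·t_tx + 2·t_prop = 81·0.1688 + 2·120 = 253.7 ms.

253.7 ms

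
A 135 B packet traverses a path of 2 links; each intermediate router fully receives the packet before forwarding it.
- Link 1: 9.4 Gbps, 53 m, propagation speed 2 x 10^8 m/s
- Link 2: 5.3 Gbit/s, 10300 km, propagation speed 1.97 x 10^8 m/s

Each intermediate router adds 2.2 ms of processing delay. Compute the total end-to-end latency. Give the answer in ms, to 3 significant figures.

54.5 ms

L = 135 × 8 = 1080 bits.
Transmission delays (L/R per hop): 0.000114894, 0.000203774 ms; sum = 0.000318667 ms.
Propagation delays (d/s per hop): 0.000265, 52.2843 ms; sum = 52.2845 ms.
Processing at 1 router(s): 1 × 2.2 ms = 2.2 ms.
End-to-end = 54.5 ms.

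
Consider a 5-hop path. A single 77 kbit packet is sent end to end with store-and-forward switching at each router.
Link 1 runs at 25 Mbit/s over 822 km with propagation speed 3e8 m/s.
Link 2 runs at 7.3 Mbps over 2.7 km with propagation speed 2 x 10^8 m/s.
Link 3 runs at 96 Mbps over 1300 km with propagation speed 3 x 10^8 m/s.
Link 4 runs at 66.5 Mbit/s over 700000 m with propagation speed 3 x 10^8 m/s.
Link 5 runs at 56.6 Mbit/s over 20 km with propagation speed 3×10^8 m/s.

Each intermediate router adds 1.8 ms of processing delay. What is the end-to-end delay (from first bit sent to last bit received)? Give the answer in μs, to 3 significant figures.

L = 77000 bits.
Transmission delays (L/R per hop): 3080, 10547.9, 802.083, 1157.89, 1360.42 μs; sum = 16948.3 μs.
Propagation delays (d/s per hop): 2740, 13.5, 4333.33, 2333.33, 66.6667 μs; sum = 9486.83 μs.
Processing at 4 router(s): 4 × 1.8 ms = 7200 μs.
End-to-end = 33600 μs.

33600 μs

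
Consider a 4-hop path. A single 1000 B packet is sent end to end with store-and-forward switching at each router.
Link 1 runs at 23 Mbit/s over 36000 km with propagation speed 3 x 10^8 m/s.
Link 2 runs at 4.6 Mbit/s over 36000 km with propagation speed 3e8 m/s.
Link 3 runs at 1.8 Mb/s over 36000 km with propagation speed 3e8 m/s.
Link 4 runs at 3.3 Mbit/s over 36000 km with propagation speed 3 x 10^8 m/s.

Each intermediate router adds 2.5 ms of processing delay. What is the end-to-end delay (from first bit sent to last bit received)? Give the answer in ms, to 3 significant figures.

496 ms

L = 1000 × 8 = 8000 bits.
Transmission delays (L/R per hop): 0.347826, 1.73913, 4.44444, 2.42424 ms; sum = 8.95564 ms.
Propagation delays (d/s per hop): 120, 120, 120, 120 ms; sum = 480 ms.
Processing at 3 router(s): 3 × 2.5 ms = 7.5 ms.
End-to-end = 496 ms.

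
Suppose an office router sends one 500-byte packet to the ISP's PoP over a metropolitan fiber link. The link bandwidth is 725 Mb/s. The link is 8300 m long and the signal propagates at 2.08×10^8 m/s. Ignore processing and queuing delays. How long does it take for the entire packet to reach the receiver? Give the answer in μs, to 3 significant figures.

L = 500 × 8 = 4000 bits.
Transmission delay = L/R = 4000 / 725000000 = 5.51724 μs.
Propagation delay = d/s = 8300 m / 208000000 m/s = 39.9038 μs.
Total = 45.4 μs.

45.4 μs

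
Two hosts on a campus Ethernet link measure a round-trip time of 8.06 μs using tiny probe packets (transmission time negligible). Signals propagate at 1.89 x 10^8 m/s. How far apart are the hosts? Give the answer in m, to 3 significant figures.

762 m

One-way propagation = RTT/2 = 4.03 μs.
d = s × t = 189000000 × 4.03e-06 = 762 m.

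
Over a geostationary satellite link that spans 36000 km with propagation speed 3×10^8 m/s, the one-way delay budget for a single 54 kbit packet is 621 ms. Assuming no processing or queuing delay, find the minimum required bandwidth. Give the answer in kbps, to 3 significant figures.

Propagation delay = 36000000 / 300000000 = 120 ms.
Transmission budget = 621 − 120 = 501 ms.
R ≥ L / t_tx = 54000 bits / 0.501 s = 108 kbps.

108 kbps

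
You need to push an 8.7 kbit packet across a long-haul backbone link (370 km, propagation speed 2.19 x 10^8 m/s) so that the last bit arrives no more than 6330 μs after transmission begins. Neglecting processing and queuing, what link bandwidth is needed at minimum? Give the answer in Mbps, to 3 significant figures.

Propagation delay = 370000 / 219000000 = 1689.5 μs.
Transmission budget = 6330 − 1689.5 = 4640.5 μs.
R ≥ L / t_tx = 8700 bits / 0.0046405 s = 1.87 Mbps.

1.87 Mbps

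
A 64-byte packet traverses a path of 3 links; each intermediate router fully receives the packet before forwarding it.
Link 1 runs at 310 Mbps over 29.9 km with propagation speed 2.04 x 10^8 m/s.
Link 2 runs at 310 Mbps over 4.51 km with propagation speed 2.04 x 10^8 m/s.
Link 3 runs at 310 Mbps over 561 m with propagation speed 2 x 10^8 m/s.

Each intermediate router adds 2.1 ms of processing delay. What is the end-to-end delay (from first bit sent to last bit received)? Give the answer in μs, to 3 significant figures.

L = 64 × 8 = 512 bits.
Transmission delay per hop = L/R = 512/310000000 = 1.65161 μs; 3 hops → 4.95484 μs.
Propagation delays (d/s per hop): 146.569, 22.1078, 2.805 μs; sum = 171.481 μs.
Processing at 2 router(s): 2 × 2.1 ms = 4200 μs.
End-to-end = 4380 μs.

4380 μs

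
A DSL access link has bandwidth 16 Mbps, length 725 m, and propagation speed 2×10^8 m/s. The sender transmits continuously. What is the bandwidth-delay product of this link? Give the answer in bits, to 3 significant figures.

Propagation delay = 725 / 200000000 = 3.625e-06 s.
BDP = R × t_prop = 16000000 × 3.625e-06 = 58 bits.

58.0 bits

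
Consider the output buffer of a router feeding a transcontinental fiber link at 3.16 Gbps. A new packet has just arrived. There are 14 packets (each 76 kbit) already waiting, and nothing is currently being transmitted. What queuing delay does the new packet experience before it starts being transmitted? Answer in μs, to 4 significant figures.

336.7 μs

Each queued packet: L/R = 76000/3160000000 = 24.0506 μs.
14 queued → 336.709 μs.
Queuing delay = 336.7 μs.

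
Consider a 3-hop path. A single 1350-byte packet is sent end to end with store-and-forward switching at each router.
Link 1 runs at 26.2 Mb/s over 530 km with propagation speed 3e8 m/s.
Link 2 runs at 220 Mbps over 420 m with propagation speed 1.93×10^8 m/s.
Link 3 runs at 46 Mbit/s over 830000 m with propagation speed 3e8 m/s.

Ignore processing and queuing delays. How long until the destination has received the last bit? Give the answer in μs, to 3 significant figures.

L = 1350 × 8 = 10800 bits.
Transmission delays (L/R per hop): 412.214, 49.0909, 234.783 μs; sum = 696.087 μs.
Propagation delays (d/s per hop): 1766.67, 2.17617, 2766.67 μs; sum = 4535.51 μs.
End-to-end = 5230 μs.

5230 μs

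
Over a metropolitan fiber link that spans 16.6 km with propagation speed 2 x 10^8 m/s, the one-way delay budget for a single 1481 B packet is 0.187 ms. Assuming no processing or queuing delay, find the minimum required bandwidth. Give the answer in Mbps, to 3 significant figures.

L = 11848 bits.
Propagation delay = 16600 / 200000000 = 0.083 ms.
Transmission budget = 0.187 − 0.083 = 0.104 ms.
R ≥ L / t_tx = 11848 bits / 0.000104 s = 114 Mbps.

114 Mbps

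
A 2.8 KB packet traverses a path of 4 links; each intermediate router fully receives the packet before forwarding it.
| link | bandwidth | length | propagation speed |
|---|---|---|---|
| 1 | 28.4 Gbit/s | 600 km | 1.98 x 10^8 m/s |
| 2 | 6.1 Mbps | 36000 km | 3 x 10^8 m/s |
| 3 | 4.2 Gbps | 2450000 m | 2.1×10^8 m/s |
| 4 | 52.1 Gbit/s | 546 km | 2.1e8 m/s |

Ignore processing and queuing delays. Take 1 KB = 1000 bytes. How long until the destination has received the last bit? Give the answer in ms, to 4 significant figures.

L = 22400 bits.
Transmission delays (L/R per hop): 0.000788732, 3.67213, 0.00533333, 0.000429942 ms; sum = 3.67868 ms.
Propagation delays (d/s per hop): 3.0303, 120, 11.6667, 2.6 ms; sum = 137.297 ms.
End-to-end = 141.0 ms.

141.0 ms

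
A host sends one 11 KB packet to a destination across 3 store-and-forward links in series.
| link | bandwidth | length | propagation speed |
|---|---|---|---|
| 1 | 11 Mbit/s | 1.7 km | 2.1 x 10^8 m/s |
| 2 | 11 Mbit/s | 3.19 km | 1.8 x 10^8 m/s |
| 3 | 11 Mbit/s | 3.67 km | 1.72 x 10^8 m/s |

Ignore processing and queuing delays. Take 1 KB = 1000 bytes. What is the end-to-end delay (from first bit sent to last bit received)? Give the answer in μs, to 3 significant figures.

24000 μs

L = 88000 bits.
Transmission delay per hop = L/R = 88000/11000000 = 8000 μs; 3 hops → 24000 μs.
Propagation delays (d/s per hop): 8.09524, 17.7222, 21.3372 μs; sum = 47.1547 μs.
End-to-end = 24000 μs.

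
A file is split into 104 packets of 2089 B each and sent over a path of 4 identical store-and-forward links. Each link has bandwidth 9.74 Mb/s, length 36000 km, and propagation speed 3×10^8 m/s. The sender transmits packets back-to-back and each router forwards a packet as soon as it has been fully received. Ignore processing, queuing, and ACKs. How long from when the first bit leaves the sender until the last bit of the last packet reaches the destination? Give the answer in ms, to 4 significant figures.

Per-hop transmission t_tx = L/R = 16712/9740000 = 1.71581 ms.
Per-hop propagation t_prop = 36000000/300000000 = 120 ms.
Pipeline fill: first packet needs 4·t_tx to clear all hops; remaining 103 packets each add one t_tx.
Total = (4+104-1)·t_tx + 4·t_prop = 107·1.71581 + 4·120 = 663.6 ms.

663.6 ms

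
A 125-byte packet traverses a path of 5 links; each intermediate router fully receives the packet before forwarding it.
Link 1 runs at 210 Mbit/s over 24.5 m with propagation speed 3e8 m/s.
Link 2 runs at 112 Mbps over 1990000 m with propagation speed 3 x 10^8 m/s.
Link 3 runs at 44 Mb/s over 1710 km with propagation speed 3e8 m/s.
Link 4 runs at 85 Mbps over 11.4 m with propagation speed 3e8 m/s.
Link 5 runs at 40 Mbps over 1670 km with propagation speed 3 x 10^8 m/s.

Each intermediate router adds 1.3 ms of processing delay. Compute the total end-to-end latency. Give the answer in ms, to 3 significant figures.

23.2 ms

L = 125 × 8 = 1000 bits.
Transmission delays (L/R per hop): 0.0047619, 0.00892857, 0.0227273, 0.0117647, 0.025 ms; sum = 0.0731825 ms.
Propagation delays (d/s per hop): 8.16667e-05, 6.63333, 5.7, 3.8e-05, 5.56667 ms; sum = 17.9001 ms.
Processing at 4 router(s): 4 × 1.3 ms = 5.2 ms.
End-to-end = 23.2 ms.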